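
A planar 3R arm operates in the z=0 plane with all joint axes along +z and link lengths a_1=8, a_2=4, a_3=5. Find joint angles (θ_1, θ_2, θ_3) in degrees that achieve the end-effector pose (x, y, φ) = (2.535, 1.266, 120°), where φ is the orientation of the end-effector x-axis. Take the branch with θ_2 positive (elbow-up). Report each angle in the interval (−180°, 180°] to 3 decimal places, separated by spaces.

-59.997 135.006 44.991

wrist centre = target − a_3·(cos φ, sin φ) = (5.0350, -3.0641)
cos θ_2 = (34.7401−8²−4²)/(2·8·4) = -0.7072; θ_2 = 135.0064° (elbow-up)
β = atan2(-3.0641,5.0350) = -31.3232°; ψ = atan2(2.8281,5.1713) = 28.6738°
θ_1 = β − ψ = -59.9971°
θ_3 = φ − θ_1 − θ_2 = 44.9907° (wrapped to (-180°,180°])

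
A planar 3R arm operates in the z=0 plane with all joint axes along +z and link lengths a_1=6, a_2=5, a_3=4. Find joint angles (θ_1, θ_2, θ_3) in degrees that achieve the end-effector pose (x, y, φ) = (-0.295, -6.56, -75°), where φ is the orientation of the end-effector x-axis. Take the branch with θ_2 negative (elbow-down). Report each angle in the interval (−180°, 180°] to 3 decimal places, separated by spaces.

wrist centre = target − a_3·(cos φ, sin φ) = (-1.3303, -2.6963)
cos θ_2 = (9.0397−6²−5²)/(2·6·5) = -0.8660; θ_2 = -149.9978° (elbow-down)
β = atan2(-2.6963,-1.3303) = -116.2604°; ψ = atan2(-2.5002,1.6700) = -56.2593°
θ_1 = β − ψ = -60.0011°
θ_3 = φ − θ_1 − θ_2 = 134.9988° (wrapped to (-180°,180°])

-60.001 -149.998 134.999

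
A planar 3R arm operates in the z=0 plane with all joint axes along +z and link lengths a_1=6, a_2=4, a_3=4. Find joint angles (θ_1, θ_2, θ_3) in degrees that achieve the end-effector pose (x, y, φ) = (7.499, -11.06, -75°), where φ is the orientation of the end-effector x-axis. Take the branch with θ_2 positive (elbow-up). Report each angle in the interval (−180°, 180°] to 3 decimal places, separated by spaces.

wrist centre = target − a_3·(cos φ, sin φ) = (6.4637, -7.1963)
cos θ_2 = (93.5664−6²−4²)/(2·6·4) = 0.8660; θ_2 = 30.0067° (elbow-up)
β = atan2(-7.1963,6.4637) = -48.0698°; ψ = atan2(2.0004,9.4639) = 11.9351°
θ_1 = β − ψ = -60.0049°
θ_3 = φ − θ_1 − θ_2 = -45.0018° (wrapped to (-180°,180°])

-60.005 30.007 -45.002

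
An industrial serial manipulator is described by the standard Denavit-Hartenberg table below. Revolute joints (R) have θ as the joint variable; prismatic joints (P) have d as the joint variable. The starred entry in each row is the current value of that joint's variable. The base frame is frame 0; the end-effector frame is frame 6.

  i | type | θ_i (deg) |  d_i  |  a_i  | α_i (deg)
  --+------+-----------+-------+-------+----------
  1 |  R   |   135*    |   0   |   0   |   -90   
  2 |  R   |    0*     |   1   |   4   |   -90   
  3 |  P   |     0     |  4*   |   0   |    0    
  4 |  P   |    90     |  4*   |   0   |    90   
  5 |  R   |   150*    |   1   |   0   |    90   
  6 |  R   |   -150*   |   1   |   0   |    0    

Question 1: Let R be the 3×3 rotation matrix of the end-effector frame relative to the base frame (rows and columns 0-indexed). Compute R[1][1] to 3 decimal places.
-0.919

End-effector y-axis (col 1 of R) = (0.3062,-0.9186,-0.2500)
R[1][1] = -0.9186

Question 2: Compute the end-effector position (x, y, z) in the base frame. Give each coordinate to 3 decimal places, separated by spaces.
after link 1: o_1 = (0.0000, 0.0000, 0.0000)
after link 2: o_2 = (-3.5355, 2.1213, 0.0000)
after link 3: o_3 = (-3.5355, 2.1213, -4.0000)
after link 4: o_4 = (-3.5355, 2.1213, -8.0000)
after link 5: o_5 = (-4.2426, 2.8284, -8.0000)
after link 6: o_6 = (-3.8891, 3.1820, -8.8660)

-3.889 3.182 -8.866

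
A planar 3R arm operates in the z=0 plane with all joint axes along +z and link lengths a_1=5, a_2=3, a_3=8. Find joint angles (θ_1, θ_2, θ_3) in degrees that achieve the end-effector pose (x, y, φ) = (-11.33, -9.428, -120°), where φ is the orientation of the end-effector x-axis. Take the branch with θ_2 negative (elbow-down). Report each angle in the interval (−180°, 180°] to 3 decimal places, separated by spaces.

-149.997 -30.011 60.008

wrist centre = target − a_3·(cos φ, sin φ) = (-7.3300, -2.4998)
cos θ_2 = (59.9779−5²−3²)/(2·5·3) = 0.8659; θ_2 = -30.0110° (elbow-down)
β = atan2(-2.4998,-7.3300) = -161.1688°; ψ = atan2(-1.5005,7.5978) = -11.1717°
θ_1 = β − ψ = -149.9971°
θ_3 = φ − θ_1 − θ_2 = 60.0081° (wrapped to (-180°,180°])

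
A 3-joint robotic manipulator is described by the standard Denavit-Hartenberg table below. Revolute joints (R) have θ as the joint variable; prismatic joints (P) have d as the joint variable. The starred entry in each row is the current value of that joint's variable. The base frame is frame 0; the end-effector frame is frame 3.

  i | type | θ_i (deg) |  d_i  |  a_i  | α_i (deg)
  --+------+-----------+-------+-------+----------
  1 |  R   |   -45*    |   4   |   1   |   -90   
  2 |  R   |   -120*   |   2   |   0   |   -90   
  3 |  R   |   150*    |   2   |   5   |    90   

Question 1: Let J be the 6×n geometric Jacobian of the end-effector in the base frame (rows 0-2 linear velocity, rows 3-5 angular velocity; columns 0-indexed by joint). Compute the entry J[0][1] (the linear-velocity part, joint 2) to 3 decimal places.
axis z_1 = (0.7071,0.7071,0.0000); lever o_n−o_1 = (2.4021,-3.1092,-2.7500)
cross product → J_v[:, 1] = (-1.9445,1.9445,-3.8971)
J_ω[:, 1] = z_1
entry J[0][1] = -1.9445

-1.945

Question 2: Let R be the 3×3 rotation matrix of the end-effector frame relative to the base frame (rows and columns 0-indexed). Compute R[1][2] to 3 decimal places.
-0.436

End-effector z-axis (col 2 of R) = (-0.7891,-0.4356,0.4330)
R[1][2] = -0.4356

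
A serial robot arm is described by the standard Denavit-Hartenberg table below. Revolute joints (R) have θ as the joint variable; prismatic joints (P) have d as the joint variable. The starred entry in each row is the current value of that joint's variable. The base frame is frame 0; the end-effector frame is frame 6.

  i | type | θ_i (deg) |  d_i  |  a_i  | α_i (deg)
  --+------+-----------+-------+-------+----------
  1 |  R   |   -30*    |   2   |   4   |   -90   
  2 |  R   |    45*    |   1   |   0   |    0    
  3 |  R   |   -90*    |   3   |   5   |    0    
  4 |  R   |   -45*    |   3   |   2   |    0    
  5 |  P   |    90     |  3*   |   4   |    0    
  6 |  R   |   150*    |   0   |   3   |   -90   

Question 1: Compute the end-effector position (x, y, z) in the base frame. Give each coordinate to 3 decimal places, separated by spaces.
after link 1: o_1 = (3.4641, -2.0000, 2.0000)
after link 2: o_2 = (3.9641, -1.1340, 2.0000)
after link 3: o_3 = (8.5260, -0.3037, 5.5355)
after link 4: o_4 = (10.0260, 2.2944, 7.5355)
after link 5: o_5 = (14.9901, 2.8925, 7.5355)
after link 6: o_6 = (12.7401, 4.1915, 6.0355)

12.740 4.192 6.036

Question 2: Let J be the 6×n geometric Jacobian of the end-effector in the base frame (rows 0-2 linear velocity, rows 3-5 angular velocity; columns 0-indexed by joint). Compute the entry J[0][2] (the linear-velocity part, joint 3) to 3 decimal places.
3.495

axis z_2 = (0.5000,0.8660,0.0000); lever o_n−o_2 = (8.7760,5.3255,4.0355)
cross product → J_v[:, 2] = (3.4949,-2.0178,-4.9375)
J_ω[:, 2] = z_2
entry J[0][2] = 3.4949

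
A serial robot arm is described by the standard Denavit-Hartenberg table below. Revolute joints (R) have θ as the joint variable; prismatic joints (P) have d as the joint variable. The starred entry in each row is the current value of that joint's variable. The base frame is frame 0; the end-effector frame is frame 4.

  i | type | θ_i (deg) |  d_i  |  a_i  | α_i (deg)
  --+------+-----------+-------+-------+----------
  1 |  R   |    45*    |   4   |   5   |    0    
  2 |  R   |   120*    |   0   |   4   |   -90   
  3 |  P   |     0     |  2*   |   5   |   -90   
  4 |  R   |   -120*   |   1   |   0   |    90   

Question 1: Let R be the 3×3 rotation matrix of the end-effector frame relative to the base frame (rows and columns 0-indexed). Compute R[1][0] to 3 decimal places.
End-effector x-axis (col 0 of R) = (0.2588,-0.9659,0.0000)
R[1][0] = -0.9659

-0.966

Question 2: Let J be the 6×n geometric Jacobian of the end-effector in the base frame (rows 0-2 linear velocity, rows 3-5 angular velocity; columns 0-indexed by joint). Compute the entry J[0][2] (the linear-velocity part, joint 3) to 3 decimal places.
-0.259

prismatic axis z_2 = (-0.2588,-0.9659,0.0000)
J_v[:, 2] = z_2; J_ω[:, 2] = (0,0,0)
entry J[0][2] = -0.2588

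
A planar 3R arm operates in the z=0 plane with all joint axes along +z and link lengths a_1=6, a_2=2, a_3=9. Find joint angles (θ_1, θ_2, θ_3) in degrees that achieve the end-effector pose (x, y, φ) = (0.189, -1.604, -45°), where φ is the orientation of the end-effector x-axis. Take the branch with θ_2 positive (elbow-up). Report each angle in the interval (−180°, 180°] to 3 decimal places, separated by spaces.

wrist centre = target − a_3·(cos φ, sin φ) = (-6.1750, 4.7600)
cos θ_2 = (60.7874−6²−2²)/(2·6·2) = 0.8661; θ_2 = 29.9868° (elbow-up)
β = atan2(4.7600,-6.1750) = 142.3732°; ψ = atan2(0.9996,7.7323) = 7.3661°
θ_1 = β − ψ = 135.0071°
θ_3 = φ − θ_1 − θ_2 = 150.0061° (wrapped to (-180°,180°])

135.007 29.987 150.006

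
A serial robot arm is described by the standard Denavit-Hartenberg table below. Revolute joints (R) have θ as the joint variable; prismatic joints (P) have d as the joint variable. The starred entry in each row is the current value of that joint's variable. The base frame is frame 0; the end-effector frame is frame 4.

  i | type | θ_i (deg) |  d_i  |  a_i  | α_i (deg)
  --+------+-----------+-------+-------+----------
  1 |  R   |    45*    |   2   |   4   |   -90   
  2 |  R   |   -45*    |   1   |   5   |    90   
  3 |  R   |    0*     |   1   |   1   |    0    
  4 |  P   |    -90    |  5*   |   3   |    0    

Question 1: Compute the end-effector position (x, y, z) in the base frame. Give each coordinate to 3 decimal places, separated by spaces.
after link 1: o_1 = (2.8284, 2.8284, 2.0000)
after link 2: o_2 = (4.6213, 6.0355, 5.5355)
after link 3: o_3 = (4.6213, 6.0355, 6.9497)
after link 4: o_4 = (4.2426, 1.4142, 10.4853)

4.243 1.414 10.485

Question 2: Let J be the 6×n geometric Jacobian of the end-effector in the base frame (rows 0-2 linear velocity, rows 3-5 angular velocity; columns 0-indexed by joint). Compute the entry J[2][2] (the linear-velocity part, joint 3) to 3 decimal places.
axis z_2 = (-0.5000,-0.5000,0.7071); lever o_n−o_2 = (-0.3787,-4.6213,4.9497)
cross product → J_v[:, 2] = (0.7929,2.2071,2.1213)
J_ω[:, 2] = z_2
entry J[2][2] = 2.1213

2.121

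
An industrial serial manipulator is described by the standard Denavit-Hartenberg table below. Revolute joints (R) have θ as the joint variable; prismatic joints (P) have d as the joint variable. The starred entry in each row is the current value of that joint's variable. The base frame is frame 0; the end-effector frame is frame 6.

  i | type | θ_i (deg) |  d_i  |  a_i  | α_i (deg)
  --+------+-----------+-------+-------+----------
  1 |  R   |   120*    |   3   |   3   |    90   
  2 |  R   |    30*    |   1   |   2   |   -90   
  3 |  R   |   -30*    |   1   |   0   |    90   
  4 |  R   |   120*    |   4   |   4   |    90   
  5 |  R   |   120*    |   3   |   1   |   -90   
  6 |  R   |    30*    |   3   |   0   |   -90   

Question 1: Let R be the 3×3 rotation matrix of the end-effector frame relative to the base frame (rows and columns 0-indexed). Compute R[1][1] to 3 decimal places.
-0.685

End-effector y-axis (col 1 of R) = (0.6456,-0.6853,0.3370)
R[1][1] = -0.6853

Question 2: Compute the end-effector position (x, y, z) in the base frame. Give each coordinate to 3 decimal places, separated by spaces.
2.698 5.304 6.930

after link 1: o_1 = (-1.5000, 2.5981, 3.0000)
after link 2: o_2 = (-1.5000, 4.5981, 4.0000)
after link 3: o_3 = (-1.2500, 4.1651, 4.8660)
after link 4: o_4 = (3.3660, 1.0981, 6.0000)
after link 5: o_5 = (4.6350, 3.2482, 7.9408)
after link 6: o_6 = (2.6981, 5.3040, 6.9297)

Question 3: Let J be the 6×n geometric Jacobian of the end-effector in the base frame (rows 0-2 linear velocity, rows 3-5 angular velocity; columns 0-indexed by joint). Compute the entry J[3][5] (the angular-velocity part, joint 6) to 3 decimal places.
-0.646

axis z_5 = (-0.6456,0.6853,-0.3370); lever o_n−o_5 = (-1.9369,2.0558,-1.0111)
cross product → J_v[:, 5] = (-0.0000,-0.0000,0.0000)
J_ω[:, 5] = z_5
entry J[3][5] = -0.6456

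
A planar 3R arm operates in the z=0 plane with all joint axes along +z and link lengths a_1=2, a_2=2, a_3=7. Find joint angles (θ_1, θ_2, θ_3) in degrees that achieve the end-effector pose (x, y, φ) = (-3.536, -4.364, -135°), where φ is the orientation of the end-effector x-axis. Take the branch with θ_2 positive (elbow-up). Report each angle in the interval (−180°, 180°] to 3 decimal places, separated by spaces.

wrist centre = target − a_3·(cos φ, sin φ) = (1.4137, 0.5857)
cos θ_2 = (2.3418−2²−2²)/(2·2·2) = -0.7073; θ_2 = 135.0138° (elbow-up)
β = atan2(0.5857,1.4137) = 22.5053°; ψ = atan2(1.4139,0.5854) = 67.5069°
θ_1 = β − ψ = -45.0016°
θ_3 = φ − θ_1 − θ_2 = 134.9878° (wrapped to (-180°,180°])

-45.002 135.014 134.988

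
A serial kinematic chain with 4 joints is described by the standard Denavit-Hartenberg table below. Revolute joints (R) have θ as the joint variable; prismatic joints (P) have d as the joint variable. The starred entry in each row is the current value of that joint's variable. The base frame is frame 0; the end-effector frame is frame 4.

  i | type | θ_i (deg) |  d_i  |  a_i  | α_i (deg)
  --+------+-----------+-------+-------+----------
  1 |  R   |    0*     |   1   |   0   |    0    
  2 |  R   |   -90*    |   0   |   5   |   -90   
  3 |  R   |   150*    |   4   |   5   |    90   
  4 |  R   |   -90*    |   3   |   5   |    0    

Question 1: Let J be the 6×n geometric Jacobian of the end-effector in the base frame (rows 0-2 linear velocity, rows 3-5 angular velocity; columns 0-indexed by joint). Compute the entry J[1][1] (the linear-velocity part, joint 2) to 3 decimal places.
axis z_1 = (0.0000,0.0000,1.0000); lever o_n−o_1 = (-1.0000,-2.1699,-5.0981)
cross product → J_v[:, 1] = (2.1699,-1.0000,0.0000)
J_ω[:, 1] = z_1
entry J[1][1] = -1.0000

-1.000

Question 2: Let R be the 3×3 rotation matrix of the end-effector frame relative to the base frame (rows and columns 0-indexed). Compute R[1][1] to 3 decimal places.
End-effector y-axis (col 1 of R) = (0.0000,0.8660,-0.5000)
R[1][1] = 0.8660

0.866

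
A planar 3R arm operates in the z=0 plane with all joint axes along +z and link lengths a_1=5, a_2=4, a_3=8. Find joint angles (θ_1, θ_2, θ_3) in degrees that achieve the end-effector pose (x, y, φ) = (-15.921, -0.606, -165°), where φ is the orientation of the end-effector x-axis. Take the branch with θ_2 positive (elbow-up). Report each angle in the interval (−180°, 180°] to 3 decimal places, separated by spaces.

wrist centre = target − a_3·(cos φ, sin φ) = (-8.1936, 1.4646)
cos θ_2 = (69.2799−5²−4²)/(2·5·4) = 0.7070; θ_2 = 45.0089° (elbow-up)
β = atan2(1.4646,-8.1936) = 169.8658°; ψ = atan2(2.8289,7.8280) = 19.8688°
θ_1 = β − ψ = 149.9970°
θ_3 = φ − θ_1 − θ_2 = -0.0059° (wrapped to (-180°,180°])

149.997 45.009 -0.006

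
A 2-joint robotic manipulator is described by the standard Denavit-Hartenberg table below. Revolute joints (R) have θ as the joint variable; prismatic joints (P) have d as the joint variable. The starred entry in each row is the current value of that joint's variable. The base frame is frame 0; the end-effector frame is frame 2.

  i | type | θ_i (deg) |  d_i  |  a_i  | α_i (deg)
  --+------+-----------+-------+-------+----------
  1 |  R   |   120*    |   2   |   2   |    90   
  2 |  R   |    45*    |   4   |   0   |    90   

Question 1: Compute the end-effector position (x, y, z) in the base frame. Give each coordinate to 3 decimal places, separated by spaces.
2.464 3.732 2.000

after link 1: o_1 = (-1.0000, 1.7321, 2.0000)
after link 2: o_2 = (2.4641, 3.7321, 2.0000)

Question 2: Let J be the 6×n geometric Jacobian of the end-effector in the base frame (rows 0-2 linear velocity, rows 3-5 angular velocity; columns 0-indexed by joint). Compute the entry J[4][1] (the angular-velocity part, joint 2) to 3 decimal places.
axis z_1 = (0.8660,0.5000,0.0000); lever o_n−o_1 = (3.4641,2.0000,0.0000)
cross product → J_v[:, 1] = (0.0000,-0.0000,0.0000)
J_ω[:, 1] = z_1
entry J[4][1] = 0.5000

0.500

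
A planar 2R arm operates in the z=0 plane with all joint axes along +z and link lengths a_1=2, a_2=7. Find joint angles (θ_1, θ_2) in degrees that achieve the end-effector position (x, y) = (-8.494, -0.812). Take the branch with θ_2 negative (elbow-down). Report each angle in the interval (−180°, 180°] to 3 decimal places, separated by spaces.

-139.100 -44.976

cos θ_2 = (72.8074−2²−7²)/(2·2·7) = 0.7074; θ_2 = -44.9757° (elbow-down)
β = atan2(-0.8120,-8.4940) = -174.5393°; ψ = atan2(-4.9476,6.9518) = -35.4396°
θ_1 = β − ψ = -139.0997°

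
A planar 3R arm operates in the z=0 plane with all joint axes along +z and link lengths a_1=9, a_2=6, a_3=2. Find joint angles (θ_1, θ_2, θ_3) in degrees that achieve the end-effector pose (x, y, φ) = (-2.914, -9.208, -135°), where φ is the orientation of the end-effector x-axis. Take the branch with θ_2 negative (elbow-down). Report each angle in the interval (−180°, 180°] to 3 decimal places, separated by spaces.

-59.998 -120.005 45.003

wrist centre = target − a_3·(cos φ, sin φ) = (-1.4998, -7.7938)
cos θ_2 = (62.9925−9²−6²)/(2·9·6) = -0.5001; θ_2 = -120.0046° (elbow-down)
β = atan2(-7.7938,-1.4998) = -100.8925°; ψ = atan2(-5.1959,5.9996) = -40.8941°
θ_1 = β − ψ = -59.9984°
θ_3 = φ − θ_1 − θ_2 = 45.0030° (wrapped to (-180°,180°])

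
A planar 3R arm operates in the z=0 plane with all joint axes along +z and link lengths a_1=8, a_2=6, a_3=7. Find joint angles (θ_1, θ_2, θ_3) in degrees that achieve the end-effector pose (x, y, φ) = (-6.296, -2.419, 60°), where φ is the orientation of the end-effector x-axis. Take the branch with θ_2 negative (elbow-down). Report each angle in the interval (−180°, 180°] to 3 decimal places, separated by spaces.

wrist centre = target − a_3·(cos φ, sin φ) = (-9.7960, -8.4812)
cos θ_2 = (167.8920−8²−6²)/(2·8·6) = 0.7072; θ_2 = -44.9918° (elbow-down)
β = atan2(-8.4812,-9.7960) = -139.1147°; ψ = atan2(-4.2420,12.2432) = -19.1101°
θ_1 = β − ψ = -120.0045°
θ_3 = φ − θ_1 − θ_2 = -135.0037° (wrapped to (-180°,180°])

-120.005 -44.992 -135.004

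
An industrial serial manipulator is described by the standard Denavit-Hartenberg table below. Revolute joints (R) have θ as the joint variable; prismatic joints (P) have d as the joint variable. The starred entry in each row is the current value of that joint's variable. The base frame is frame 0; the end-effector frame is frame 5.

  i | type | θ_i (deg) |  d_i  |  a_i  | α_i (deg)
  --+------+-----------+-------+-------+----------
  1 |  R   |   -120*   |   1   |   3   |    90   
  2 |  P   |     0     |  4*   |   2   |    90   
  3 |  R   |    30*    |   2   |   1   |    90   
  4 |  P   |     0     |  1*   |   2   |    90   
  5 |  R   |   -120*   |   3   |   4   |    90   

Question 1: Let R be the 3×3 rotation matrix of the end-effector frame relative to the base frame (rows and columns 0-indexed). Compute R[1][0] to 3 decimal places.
End-effector x-axis (col 0 of R) = (-0.0000,1.0000,0.0000)
R[1][0] = 1.0000

1.000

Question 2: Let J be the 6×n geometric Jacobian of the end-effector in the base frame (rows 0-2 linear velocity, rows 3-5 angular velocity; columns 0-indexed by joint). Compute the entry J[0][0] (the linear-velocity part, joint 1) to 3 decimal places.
axis z_0 = ẑ; lever o_n−o_0 = (-8.0622,-0.6962,2.0000)
cross product → J_v[:, 0] = (0.6962,-8.0622,0.0000)
J_ω[:, 0] = z_0
entry J[0][0] = 0.6962

0.696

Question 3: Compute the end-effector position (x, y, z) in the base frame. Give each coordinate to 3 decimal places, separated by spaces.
-8.062 -0.696 2.000

after link 1: o_1 = (-1.5000, -2.5981, 1.0000)
after link 2: o_2 = (-5.9641, -2.3301, 1.0000)
after link 3: o_3 = (-6.8301, -2.8301, -1.0000)
after link 4: o_4 = (-8.0622, -4.6962, -1.0000)
after link 5: o_5 = (-8.0622, -0.6962, 2.0000)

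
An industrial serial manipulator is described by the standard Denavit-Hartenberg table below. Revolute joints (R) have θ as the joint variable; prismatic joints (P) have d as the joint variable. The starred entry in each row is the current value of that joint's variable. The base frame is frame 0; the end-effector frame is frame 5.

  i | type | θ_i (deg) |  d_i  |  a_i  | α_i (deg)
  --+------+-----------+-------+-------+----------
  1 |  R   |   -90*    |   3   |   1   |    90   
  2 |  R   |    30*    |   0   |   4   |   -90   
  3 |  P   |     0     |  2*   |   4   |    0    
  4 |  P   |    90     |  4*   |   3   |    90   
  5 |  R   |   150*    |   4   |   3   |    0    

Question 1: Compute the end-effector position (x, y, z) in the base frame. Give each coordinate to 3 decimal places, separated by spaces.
0.402 -7.642 15.495

after link 1: o_1 = (0.0000, -1.0000, 3.0000)
after link 2: o_2 = (0.0000, -4.4641, 5.0000)
after link 3: o_3 = (0.0000, -6.9282, 8.7321)
after link 4: o_4 = (3.0000, -4.9282, 12.1962)
after link 5: o_5 = (0.4019, -7.6423, 15.4952)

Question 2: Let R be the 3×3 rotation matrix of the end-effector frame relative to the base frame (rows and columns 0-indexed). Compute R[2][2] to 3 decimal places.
End-effector z-axis (col 2 of R) = (0.0000,-0.8660,0.5000)
R[2][2] = 0.5000

0.500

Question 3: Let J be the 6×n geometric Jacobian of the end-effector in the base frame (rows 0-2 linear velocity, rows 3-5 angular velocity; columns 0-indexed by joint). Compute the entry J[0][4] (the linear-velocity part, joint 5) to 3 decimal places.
-1.500

axis z_4 = (0.0000,-0.8660,0.5000); lever o_n−o_4 = (-2.5981,-2.7141,3.2990)
cross product → J_v[:, 4] = (-1.5000,-1.2990,-2.2500)
J_ω[:, 4] = z_4
entry J[0][4] = -1.5000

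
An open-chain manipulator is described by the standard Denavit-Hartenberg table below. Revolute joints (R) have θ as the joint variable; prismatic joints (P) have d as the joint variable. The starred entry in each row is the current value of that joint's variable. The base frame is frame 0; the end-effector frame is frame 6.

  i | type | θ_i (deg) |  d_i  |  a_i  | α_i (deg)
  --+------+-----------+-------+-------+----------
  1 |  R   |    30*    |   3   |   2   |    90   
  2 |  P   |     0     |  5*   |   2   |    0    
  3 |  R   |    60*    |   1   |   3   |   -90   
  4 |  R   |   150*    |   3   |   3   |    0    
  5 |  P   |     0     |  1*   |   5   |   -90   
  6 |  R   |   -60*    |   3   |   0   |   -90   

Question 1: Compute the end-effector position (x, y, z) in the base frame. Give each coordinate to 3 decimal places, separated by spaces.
after link 1: o_1 = (1.7321, 1.0000, 3.0000)
after link 2: o_2 = (5.9641, -2.3301, 3.0000)
after link 3: o_3 = (7.7631, -2.4462, 5.5981)
after link 4: o_4 = (3.6381, -3.0957, 4.8481)
after link 5: o_5 = (-0.2369, -2.4462, 1.5981)
after link 6: o_6 = (0.4127, -5.0712, 0.2990)

0.413 -5.071 0.299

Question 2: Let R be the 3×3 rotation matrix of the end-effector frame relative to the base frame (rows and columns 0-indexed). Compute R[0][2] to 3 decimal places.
-0.166

End-effector z-axis (col 2 of R) = (-0.1663,0.4040,-0.8995)
R[0][2] = -0.1663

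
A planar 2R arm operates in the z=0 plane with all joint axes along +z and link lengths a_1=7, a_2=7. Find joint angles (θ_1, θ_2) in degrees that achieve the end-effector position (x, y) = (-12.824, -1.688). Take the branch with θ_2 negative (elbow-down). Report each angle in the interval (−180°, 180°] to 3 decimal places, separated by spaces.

cos θ_2 = (167.3043−7²−7²)/(2·7·7) = 0.7072; θ_2 = -44.9935° (elbow-down)
β = atan2(-1.6880,-12.8240) = -172.5014°; ψ = atan2(-4.9492,11.9503) = -22.4968°
θ_1 = β − ψ = -150.0046°

-150.005 -44.994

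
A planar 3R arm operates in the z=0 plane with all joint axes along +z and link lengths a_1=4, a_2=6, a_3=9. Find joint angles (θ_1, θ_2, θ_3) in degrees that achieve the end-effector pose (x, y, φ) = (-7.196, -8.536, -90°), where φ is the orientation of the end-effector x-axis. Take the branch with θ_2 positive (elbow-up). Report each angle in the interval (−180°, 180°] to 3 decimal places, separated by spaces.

119.999 90.003 59.998

wrist centre = target − a_3·(cos φ, sin φ) = (-7.1960, 0.4640)
cos θ_2 = (51.9977−4²−6²)/(2·4·6) = -0.0000; θ_2 = 90.0027° (elbow-up)
β = atan2(0.4640,-7.1960) = 176.3107°; ψ = atan2(6.0000,3.9997) = 56.3118°
θ_1 = β − ψ = 119.9988°
θ_3 = φ − θ_1 − θ_2 = 59.9984° (wrapped to (-180°,180°])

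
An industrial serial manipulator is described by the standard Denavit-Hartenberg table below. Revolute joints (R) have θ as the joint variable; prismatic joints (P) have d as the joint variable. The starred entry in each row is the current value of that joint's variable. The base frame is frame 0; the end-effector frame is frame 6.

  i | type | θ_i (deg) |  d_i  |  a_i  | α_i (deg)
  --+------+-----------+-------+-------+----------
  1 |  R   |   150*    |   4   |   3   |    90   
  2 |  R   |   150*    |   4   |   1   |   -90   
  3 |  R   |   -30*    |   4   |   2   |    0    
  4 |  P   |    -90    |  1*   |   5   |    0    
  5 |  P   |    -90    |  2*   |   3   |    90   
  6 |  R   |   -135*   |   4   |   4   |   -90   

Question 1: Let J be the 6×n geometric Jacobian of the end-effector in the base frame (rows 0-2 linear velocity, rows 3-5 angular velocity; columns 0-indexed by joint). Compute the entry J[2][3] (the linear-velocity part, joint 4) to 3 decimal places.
-0.866

prismatic axis z_3 = (0.4330,-0.2500,-0.8660)
J_v[:, 3] = z_3; J_ω[:, 3] = (0,0,0)
entry J[2][3] = -0.8660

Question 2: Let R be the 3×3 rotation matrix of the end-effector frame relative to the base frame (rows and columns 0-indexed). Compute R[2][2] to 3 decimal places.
End-effector z-axis (col 2 of R) = (-0.9422,0.1358,0.3062)
R[2][2] = 0.3062

0.306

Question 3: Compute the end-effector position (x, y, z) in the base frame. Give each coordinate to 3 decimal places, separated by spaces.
after link 1: o_1 = (-2.5981, 1.5000, 4.0000)
after link 2: o_2 = (0.1519, 4.5311, 4.5000)
after link 3: o_3 = (3.6830, 3.6471, 1.9019)
after link 4: o_4 = (4.4061, 8.2296, -0.2141)
after link 5: o_5 = (2.5736, 7.5556, -3.2452)
after link 6: o_6 = (3.6610, 4.5608, 1.4290)

3.661 4.561 1.429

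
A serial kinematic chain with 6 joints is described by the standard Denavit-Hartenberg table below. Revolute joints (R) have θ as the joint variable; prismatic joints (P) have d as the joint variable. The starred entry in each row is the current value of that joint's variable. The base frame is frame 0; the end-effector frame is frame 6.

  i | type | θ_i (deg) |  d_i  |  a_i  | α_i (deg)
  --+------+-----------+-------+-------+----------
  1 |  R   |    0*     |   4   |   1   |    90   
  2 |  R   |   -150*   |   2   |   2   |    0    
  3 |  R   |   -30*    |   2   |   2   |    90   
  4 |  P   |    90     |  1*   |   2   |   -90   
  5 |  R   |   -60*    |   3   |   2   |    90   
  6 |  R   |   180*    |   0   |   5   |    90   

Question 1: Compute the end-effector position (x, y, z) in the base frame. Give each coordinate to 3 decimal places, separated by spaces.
0.268 -4.500 1.402

after link 1: o_1 = (1.0000, 0.0000, 4.0000)
after link 2: o_2 = (-0.7321, -2.0000, 3.0000)
after link 3: o_3 = (-2.7321, -4.0000, 3.0000)
after link 4: o_4 = (-2.7321, -6.0000, 4.0000)
after link 5: o_5 = (0.2679, -7.0000, 5.7321)
after link 6: o_6 = (0.2679, -4.5000, 1.4019)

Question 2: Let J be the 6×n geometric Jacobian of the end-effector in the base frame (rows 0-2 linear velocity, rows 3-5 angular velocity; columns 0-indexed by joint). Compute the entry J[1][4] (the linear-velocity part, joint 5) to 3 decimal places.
axis z_4 = (1.0000,-0.0000,0.0000); lever o_n−o_4 = (3.0000,1.5000,-2.5981)
cross product → J_v[:, 4] = (0.0000,2.5981,1.5000)
J_ω[:, 4] = z_4
entry J[1][4] = 2.5981

2.598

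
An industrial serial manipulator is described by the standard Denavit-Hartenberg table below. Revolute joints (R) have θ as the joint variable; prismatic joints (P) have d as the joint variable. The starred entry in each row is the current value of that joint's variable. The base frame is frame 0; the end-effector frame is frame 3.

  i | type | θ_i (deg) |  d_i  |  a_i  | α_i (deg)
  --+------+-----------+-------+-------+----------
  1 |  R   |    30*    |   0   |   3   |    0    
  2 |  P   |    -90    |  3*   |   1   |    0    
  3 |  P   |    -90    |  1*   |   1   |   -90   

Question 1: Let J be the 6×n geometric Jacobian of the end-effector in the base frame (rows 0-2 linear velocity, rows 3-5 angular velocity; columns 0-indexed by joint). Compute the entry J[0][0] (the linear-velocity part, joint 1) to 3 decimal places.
axis z_0 = ẑ; lever o_n−o_0 = (2.2321,0.1340,4.0000)
cross product → J_v[:, 0] = (-0.1340,2.2321,0.0000)
J_ω[:, 0] = z_0
entry J[0][0] = -0.1340

-0.134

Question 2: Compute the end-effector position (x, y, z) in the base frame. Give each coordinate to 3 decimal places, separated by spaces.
2.232 0.134 4.000

after link 1: o_1 = (2.5981, 1.5000, 0.0000)
after link 2: o_2 = (3.0981, 0.6340, 3.0000)
after link 3: o_3 = (2.2321, 0.1340, 4.0000)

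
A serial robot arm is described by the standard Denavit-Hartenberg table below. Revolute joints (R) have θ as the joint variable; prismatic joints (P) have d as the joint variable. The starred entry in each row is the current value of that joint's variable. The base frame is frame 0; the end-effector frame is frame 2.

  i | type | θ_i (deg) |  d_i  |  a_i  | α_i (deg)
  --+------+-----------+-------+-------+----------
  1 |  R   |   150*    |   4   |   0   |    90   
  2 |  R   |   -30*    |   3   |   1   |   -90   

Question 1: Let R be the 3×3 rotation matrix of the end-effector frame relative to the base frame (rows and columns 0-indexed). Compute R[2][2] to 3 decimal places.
End-effector z-axis (col 2 of R) = (-0.4330,0.2500,0.8660)
R[2][2] = 0.8660

0.866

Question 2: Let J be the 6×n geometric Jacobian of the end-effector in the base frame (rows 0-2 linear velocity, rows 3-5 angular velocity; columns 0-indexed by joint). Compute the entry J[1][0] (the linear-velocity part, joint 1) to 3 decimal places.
0.750

axis z_0 = ẑ; lever o_n−o_0 = (0.7500,3.0311,3.5000)
cross product → J_v[:, 0] = (-3.0311,0.7500,0.0000)
J_ω[:, 0] = z_0
entry J[1][0] = 0.7500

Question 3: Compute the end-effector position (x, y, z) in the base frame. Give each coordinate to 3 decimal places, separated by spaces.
after link 1: o_1 = (0.0000, 0.0000, 4.0000)
after link 2: o_2 = (0.7500, 3.0311, 3.5000)

0.750 3.031 3.500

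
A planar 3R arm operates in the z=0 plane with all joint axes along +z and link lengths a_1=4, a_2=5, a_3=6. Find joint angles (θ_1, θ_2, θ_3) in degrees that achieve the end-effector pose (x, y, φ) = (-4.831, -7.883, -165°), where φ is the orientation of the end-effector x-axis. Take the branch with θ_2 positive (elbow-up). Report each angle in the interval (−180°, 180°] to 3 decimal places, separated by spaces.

-132.676 89.999 -122.323

wrist centre = target − a_3·(cos φ, sin φ) = (0.9646, -6.3301)
cos θ_2 = (41.0004−4²−5²)/(2·4·5) = 0.0000; θ_2 = 89.9995° (elbow-up)
β = atan2(-6.3301,0.9646) = -81.3361°; ψ = atan2(5.0000,4.0000) = 51.3399°
θ_1 = β − ψ = -132.6760°
θ_3 = φ − θ_1 − θ_2 = -122.3235° (wrapped to (-180°,180°])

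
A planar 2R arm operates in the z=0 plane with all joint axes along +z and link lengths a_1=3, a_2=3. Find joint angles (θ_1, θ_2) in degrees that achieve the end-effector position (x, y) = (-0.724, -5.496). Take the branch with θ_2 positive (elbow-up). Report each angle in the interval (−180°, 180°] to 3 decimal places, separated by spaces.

-119.999 44.990

cos θ_2 = (30.7302−3²−3²)/(2·3·3) = 0.7072; θ_2 = 44.9898° (elbow-up)
β = atan2(-5.4960,-0.7240) = -97.5045°; ψ = atan2(2.1209,5.1217) = 22.4949°
θ_1 = β − ψ = -119.9994°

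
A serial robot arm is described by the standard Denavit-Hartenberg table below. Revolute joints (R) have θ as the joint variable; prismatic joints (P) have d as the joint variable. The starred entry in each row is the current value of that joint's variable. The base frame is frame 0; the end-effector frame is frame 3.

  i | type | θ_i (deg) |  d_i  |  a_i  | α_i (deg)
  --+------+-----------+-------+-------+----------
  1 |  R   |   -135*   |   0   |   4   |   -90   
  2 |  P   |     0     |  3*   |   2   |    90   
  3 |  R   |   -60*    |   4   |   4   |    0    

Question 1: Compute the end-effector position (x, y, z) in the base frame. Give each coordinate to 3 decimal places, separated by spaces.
-5.985 -5.329 4.000

after link 1: o_1 = (-2.8284, -2.8284, 0.0000)
after link 2: o_2 = (-2.1213, -6.3640, 0.0000)
after link 3: o_3 = (-5.9850, -5.3287, 4.0000)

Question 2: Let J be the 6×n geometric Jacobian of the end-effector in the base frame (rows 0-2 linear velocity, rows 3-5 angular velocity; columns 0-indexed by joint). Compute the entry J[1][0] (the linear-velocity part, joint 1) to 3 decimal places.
-5.985

axis z_0 = ẑ; lever o_n−o_0 = (-5.9850,-5.3287,4.0000)
cross product → J_v[:, 0] = (5.3287,-5.9850,0.0000)
J_ω[:, 0] = z_0
entry J[1][0] = -5.9850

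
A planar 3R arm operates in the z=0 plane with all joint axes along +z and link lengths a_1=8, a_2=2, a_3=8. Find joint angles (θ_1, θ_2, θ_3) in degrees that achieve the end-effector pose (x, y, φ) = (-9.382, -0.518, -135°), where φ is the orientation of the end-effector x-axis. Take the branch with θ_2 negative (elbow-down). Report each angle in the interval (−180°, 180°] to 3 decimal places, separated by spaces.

wrist centre = target − a_3·(cos φ, sin φ) = (-3.7251, 5.1389)
cos θ_2 = (40.2845−8²−2²)/(2·8·2) = -0.8661; θ_2 = -150.0095° (elbow-down)
β = atan2(5.1389,-3.7251) = 125.9383°; ψ = atan2(-0.9997,6.2678) = -9.0624°
θ_1 = β − ψ = 135.0006°
θ_3 = φ − θ_1 − θ_2 = -119.9911° (wrapped to (-180°,180°])

135.001 -150.010 -119.991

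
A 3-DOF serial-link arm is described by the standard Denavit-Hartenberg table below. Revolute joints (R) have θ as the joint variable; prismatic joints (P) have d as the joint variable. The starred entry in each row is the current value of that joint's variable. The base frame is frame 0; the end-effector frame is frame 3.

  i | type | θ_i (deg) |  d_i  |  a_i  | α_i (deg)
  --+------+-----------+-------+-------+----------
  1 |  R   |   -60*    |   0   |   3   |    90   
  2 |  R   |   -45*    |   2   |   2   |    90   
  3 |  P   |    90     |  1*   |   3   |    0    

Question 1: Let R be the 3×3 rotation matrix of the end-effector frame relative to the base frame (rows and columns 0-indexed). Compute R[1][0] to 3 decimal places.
-0.500

End-effector x-axis (col 0 of R) = (-0.8660,-0.5000,0.0000)
R[1][0] = -0.5000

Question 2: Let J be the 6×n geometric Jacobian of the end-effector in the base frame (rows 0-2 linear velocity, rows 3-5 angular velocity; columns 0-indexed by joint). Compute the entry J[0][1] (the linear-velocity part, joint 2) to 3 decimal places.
axis z_1 = (-0.8660,-0.5000,0.0000); lever o_n−o_1 = (-3.9766,-3.1124,-2.1213)
cross product → J_v[:, 1] = (1.0607,-1.8371,0.7071)
J_ω[:, 1] = z_1
entry J[0][1] = 1.0607

1.061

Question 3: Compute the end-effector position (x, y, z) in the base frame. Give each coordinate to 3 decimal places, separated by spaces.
after link 1: o_1 = (1.5000, -2.5981, 0.0000)
after link 2: o_2 = (0.4751, -4.8228, -1.4142)
after link 3: o_3 = (-2.4766, -5.7104, -2.1213)

-2.477 -5.710 -2.121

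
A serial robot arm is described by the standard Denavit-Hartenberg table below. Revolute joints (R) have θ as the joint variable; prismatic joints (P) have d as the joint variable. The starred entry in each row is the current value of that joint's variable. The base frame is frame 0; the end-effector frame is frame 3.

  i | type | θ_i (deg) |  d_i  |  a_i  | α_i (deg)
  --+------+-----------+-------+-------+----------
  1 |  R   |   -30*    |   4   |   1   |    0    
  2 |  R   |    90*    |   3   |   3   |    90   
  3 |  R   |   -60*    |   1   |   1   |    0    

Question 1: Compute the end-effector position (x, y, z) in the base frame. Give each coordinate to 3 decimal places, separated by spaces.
after link 1: o_1 = (0.8660, -0.5000, 4.0000)
after link 2: o_2 = (2.3660, 2.0981, 7.0000)
after link 3: o_3 = (3.4821, 2.0311, 6.1340)

3.482 2.031 6.134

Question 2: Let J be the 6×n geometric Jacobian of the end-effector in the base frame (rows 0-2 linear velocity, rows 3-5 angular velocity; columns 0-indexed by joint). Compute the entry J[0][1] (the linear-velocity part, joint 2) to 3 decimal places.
-2.531

axis z_1 = (0.0000,0.0000,1.0000); lever o_n−o_1 = (2.6160,2.5311,2.1340)
cross product → J_v[:, 1] = (-2.5311,2.6160,0.0000)
J_ω[:, 1] = z_1
entry J[0][1] = -2.5311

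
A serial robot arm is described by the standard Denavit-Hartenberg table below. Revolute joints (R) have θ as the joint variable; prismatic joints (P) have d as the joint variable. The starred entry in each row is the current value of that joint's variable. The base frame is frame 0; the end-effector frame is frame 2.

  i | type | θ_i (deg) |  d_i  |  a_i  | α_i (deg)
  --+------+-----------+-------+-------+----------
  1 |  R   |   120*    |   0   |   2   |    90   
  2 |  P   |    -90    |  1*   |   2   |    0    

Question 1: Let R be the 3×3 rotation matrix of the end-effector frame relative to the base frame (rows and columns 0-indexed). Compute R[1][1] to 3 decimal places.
End-effector y-axis (col 1 of R) = (-0.5000,0.8660,0.0000)
R[1][1] = 0.8660

0.866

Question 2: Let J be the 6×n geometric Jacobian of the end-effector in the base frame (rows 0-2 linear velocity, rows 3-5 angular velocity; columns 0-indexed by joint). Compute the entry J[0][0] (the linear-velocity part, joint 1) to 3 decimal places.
axis z_0 = ẑ; lever o_n−o_0 = (-0.1340,2.2321,-2.0000)
cross product → J_v[:, 0] = (-2.2321,-0.1340,0.0000)
J_ω[:, 0] = z_0
entry J[0][0] = -2.2321

-2.232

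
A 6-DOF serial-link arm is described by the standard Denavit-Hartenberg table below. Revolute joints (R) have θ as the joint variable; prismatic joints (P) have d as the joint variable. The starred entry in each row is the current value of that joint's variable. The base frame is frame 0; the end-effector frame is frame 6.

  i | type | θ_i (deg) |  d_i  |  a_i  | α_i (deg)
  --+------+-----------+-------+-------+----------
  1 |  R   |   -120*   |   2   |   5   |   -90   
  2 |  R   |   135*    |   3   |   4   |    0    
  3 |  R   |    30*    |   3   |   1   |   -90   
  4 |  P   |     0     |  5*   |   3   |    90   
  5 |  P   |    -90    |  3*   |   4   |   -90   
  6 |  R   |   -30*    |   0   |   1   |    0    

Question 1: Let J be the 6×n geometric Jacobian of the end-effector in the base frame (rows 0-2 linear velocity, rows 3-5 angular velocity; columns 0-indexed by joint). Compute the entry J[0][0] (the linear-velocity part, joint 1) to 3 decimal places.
3.255

axis z_0 = ẑ; lever o_n−o_0 = (9.0906,-3.2545,-1.7343)
cross product → J_v[:, 0] = (3.2545,9.0906,-0.0000)
J_ω[:, 0] = z_0
entry J[0][0] = 3.2545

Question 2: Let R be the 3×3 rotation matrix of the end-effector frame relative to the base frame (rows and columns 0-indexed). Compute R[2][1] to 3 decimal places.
-0.483

End-effector y-axis (col 1 of R) = (-0.8147,0.3209,-0.4830)
R[2][1] = -0.4830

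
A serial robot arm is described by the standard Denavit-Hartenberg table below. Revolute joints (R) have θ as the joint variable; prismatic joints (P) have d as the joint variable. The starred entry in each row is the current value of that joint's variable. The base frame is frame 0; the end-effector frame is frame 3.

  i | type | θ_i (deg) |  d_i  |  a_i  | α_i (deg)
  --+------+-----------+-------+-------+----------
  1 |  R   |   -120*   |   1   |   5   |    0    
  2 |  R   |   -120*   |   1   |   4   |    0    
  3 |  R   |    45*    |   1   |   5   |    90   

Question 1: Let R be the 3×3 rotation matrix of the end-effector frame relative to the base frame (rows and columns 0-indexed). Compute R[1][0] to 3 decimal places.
0.259

End-effector x-axis (col 0 of R) = (-0.9659,0.2588,0.0000)
R[1][0] = 0.2588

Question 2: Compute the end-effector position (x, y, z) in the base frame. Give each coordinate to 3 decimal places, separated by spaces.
after link 1: o_1 = (-2.5000, -4.3301, 1.0000)
after link 2: o_2 = (-4.5000, -0.8660, 2.0000)
after link 3: o_3 = (-9.3296, 0.4281, 3.0000)

-9.330 0.428 3.000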